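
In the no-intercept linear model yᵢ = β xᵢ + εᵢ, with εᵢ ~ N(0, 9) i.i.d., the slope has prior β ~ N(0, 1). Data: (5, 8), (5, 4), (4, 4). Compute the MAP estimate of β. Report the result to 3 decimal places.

log p(β | y) = −Σ(yᵢ − βxᵢ)²/(2·9) − β²/(2·1) + const.
Setting the derivative to zero: Σxᵢ(yᵢ − βxᵢ)/9 − β/1 = 0, so β = Σxᵢyᵢ / (Σxᵢ² + σ²/τ²).
Σxᵢyᵢ = 5·8 + 5·4 + 4·4 = 76; Σxᵢ² = 66; σ²/τ² = 9.
β̂_MAP = 76 / (66 + 9) = 76/75 ≈ 1.013.

β̂_MAP = 1.013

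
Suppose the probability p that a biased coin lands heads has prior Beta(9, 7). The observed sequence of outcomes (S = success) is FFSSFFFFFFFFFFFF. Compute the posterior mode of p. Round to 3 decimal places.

p̂_MAP = 0.333

Prior: Beta(9, 7).
Data: 2 successes in 16 trials (from the sequence). The binomial likelihood contributes p^2(1−p)^14, so the posterior is Beta(9+2, 7+14) = Beta(11, 21).
For Beta(a, b) with a, b > 1 the mode is (a−1)/(a+b−2) = 10/30 ≈ 0.333.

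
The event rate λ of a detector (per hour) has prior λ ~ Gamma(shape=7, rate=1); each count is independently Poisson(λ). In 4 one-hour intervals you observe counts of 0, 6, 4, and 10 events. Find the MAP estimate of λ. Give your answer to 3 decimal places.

λ̂_MAP = 5.200

Σxᵢ = 0+6+4+10 = 20, with n = 4.
Posterior ∝ λ^6e^(−1λ) · λ^20e^(−4λ) = λ^26e^(−5λ), i.e. Gamma(shape=27, rate=5).
The mode of a Gamma(a, b) with a ≥ 1 (shape–rate) is (a−1)/b = 26/5 ≈ 5.200.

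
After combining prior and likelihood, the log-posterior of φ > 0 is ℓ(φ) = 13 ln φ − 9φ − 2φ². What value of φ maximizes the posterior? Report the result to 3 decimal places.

ℓ'(φ) = 13/φ − 9 − 4φ. Setting this to zero and multiplying by φ: 4φ² + 9φ − 13 = 0.
φ = (−9 + √(9² + 4·4·13)) / (2·4) = (−9 + √289) / 8 = (−9 + 17)/8 = 1.
ℓ''(φ) = −13/φ² − 4 < 0, confirming a maximum.

φ̂_MAP = 1.000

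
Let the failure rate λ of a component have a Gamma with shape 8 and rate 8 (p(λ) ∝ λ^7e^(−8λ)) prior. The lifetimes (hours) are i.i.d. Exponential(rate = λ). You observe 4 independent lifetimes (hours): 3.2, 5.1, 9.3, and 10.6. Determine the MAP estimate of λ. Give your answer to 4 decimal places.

The Exponential(rate=λ) likelihood is ∝ λ^n e^(−λΣtᵢ). Here n = 4 and Σtᵢ = 3.2 + 5.1 + 9.3 + 10.6 = 28.2.
Posterior ∝ λ^7e^(−8λ) · λ^4e^(−28.2λ) = λ^11e^(−36.2λ), i.e. Gamma(12, 36.2).
Mode = (a−1)/b = 11/36.2 ≈ 0.3039.

λ̂_MAP = 0.3039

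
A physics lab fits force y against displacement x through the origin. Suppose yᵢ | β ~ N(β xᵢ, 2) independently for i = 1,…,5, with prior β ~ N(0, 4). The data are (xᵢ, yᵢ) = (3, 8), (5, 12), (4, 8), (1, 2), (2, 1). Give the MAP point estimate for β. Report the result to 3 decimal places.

β̂_MAP = 2.162

log p(β | y) = −Σ(yᵢ − βxᵢ)²/(2·2) − β²/(2·4) + const.
Setting the derivative to zero: Σxᵢ(yᵢ − βxᵢ)/2 − β/4 = 0, so β = Σxᵢyᵢ / (Σxᵢ² + σ²/τ²).
Σxᵢyᵢ = 3·8 + 5·12 + 4·8 + 1·2 + 2·1 = 120; Σxᵢ² = 55; σ²/τ² = 0.5.
β̂_MAP = 120 / (55 + 0.5) = 120/55.5 ≈ 2.162.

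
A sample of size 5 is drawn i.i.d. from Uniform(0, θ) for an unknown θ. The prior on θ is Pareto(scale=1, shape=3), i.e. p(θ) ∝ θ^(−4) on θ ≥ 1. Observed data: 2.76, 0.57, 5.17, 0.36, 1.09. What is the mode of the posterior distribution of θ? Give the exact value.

θ̂_MAP = 5.17

The Uniform(0, θ) likelihood is θ^(−n) for θ ≥ max(xᵢ), zero otherwise. Here max(xᵢ) = 5.17.
Posterior ∝ θ^(−4) · θ^(−5) = θ^(−9) on θ ≥ max(1, 5.17) = 5.17.
This density is strictly decreasing in θ, so the posterior mode lies at the lower boundary of the support.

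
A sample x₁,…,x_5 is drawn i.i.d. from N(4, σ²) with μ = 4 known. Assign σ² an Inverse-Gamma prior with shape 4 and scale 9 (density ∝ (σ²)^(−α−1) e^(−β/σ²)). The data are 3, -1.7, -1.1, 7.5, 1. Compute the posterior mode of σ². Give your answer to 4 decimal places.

Sum of squared deviations about the known mean: SS = (3−4)² + (-1.7−4)² + (-1.1−4)² + (7.5−4)² + (1−4)² = 80.75.
The Normal likelihood contributes (σ²)^(−n/2) exp(−SS/(2σ²)), so the posterior is Inverse-Gamma(α + n/2, β + SS/2) = Inverse-Gamma(6.5, 49.375).
The mode of Inverse-Gamma(a, b) is b/(a+1) = 49.375/7.5 ≈ 6.5833.

σ̂²_MAP = 6.5833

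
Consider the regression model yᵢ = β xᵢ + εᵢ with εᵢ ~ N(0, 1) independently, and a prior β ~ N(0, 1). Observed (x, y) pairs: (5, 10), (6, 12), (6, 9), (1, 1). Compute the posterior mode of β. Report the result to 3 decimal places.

β̂_MAP = 1.788

log p(β | y) = −Σ(yᵢ − βxᵢ)²/(2·1) − β²/(2·1) + const.
Setting the derivative to zero: Σxᵢ(yᵢ − βxᵢ)/1 − β/1 = 0, so β = Σxᵢyᵢ / (Σxᵢ² + σ²/τ²).
Σxᵢyᵢ = 5·10 + 6·12 + 6·9 + 1·1 = 177; Σxᵢ² = 98; σ²/τ² = 1.
β̂_MAP = 177 / (98 + 1) = 177/99 ≈ 1.788.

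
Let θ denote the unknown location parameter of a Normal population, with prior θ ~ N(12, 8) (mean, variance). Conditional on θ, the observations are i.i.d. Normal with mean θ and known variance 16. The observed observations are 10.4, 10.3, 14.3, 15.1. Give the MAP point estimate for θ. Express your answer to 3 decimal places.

n = 4; x̄ = (10.4 + 10.3 + 14.3 + 15.1)/4 = 50.1/4 = 12.525.
For a Normal prior and Normal likelihood with known variance, the posterior is Normal; its mode equals its mean, the precision-weighted average.
Prior precision 1/σ₀² = 1/8 = 0.125; data precision n/σ² = 4/16 = 0.25.
θ̂ = (0.125·12 + 0.25·12.525) / (0.125 + 0.25) = 4.63125/0.375 = 12.350.

θ̂_MAP = 12.350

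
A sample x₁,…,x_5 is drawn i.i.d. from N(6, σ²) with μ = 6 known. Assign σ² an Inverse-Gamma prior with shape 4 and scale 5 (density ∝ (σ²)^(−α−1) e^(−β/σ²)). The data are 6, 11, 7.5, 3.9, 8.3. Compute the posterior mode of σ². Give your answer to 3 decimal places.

Sum of squared deviations about the known mean: SS = (6−6)² + (11−6)² + (7.5−6)² + (3.9−6)² + (8.3−6)² = 36.95.
The Normal likelihood contributes (σ²)^(−n/2) exp(−SS/(2σ²)), so the posterior is Inverse-Gamma(α + n/2, β + SS/2) = Inverse-Gamma(6.5, 23.475).
The mode of Inverse-Gamma(a, b) is b/(a+1) = 23.475/7.5 ≈ 3.130.

σ̂²_MAP = 3.130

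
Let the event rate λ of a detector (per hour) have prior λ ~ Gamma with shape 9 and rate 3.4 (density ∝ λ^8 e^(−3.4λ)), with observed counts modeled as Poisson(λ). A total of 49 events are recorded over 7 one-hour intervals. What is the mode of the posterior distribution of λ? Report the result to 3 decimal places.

Σxᵢ = 49, n = 7.
Posterior ∝ λ^8e^(−3.4λ) · λ^49e^(−7λ) = λ^57e^(−10.4λ), i.e. Gamma(shape=58, rate=10.4).
The mode of a Gamma(a, b) with a ≥ 1 (shape–rate) is (a−1)/b = 57/10.4 ≈ 5.481.

λ̂_MAP = 5.481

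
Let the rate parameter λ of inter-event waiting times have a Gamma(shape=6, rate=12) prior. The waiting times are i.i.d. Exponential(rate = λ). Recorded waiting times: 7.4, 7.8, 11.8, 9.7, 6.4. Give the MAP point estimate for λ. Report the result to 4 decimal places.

The Exponential(rate=λ) likelihood is ∝ λ^n e^(−λΣtᵢ). Here n = 5 and Σtᵢ = 7.4 + 7.8 + 11.8 + 9.7 + 6.4 = 43.1.
Posterior ∝ λ^5e^(−12λ) · λ^5e^(−43.1λ) = λ^10e^(−55.1λ), i.e. Gamma(11, 55.1).
Mode = (a−1)/b = 10/55.1 ≈ 0.1815.

λ̂_MAP = 0.1815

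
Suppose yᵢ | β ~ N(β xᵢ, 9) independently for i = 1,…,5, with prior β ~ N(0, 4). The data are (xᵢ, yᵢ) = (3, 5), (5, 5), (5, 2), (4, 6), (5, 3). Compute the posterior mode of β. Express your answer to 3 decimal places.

β̂_MAP = 0.870

log p(β | y) = −Σ(yᵢ − βxᵢ)²/(2·9) − β²/(2·4) + const.
Setting the derivative to zero: Σxᵢ(yᵢ − βxᵢ)/9 − β/4 = 0, so β = Σxᵢyᵢ / (Σxᵢ² + σ²/τ²).
Σxᵢyᵢ = 3·5 + 5·5 + 5·2 + 4·6 + 5·3 = 89; Σxᵢ² = 100; σ²/τ² = 2.25.
β̂_MAP = 89 / (100 + 2.25) = 89/102.25 ≈ 0.870.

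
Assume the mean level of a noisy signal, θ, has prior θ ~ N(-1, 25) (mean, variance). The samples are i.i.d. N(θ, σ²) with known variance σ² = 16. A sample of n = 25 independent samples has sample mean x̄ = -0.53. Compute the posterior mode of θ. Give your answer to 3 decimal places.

θ̂_MAP = -0.542

n = 25, x̄ = -0.53.
For a Normal prior and Normal likelihood with known variance, the posterior is Normal; its mode equals its mean, the precision-weighted average.
Prior precision 1/σ₀² = 1/25 = 0.04; data precision n/σ² = 25/16 = 1.5625.
θ̂ = (0.04·(-1) + 1.5625·(-0.53)) / (0.04 + 1.5625) = (-0.868125)/1.6025 = -1389/2564 ≈ -0.542.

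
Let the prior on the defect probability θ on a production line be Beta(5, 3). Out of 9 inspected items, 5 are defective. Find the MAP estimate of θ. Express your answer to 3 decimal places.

θ̂_MAP = 0.600

Prior: Beta(5, 3).
Data: 5 successes in 9 trials. The binomial likelihood contributes θ^5(1−θ)^4, so the posterior is Beta(5+5, 3+4) = Beta(10, 7).
For Beta(a, b) with a, b > 1 the mode is (a−1)/(a+b−2) = 9/15 ≈ 0.600.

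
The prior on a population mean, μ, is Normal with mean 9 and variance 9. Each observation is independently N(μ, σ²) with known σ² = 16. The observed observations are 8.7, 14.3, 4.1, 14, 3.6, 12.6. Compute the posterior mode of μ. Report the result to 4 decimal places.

n = 6; x̄ = (8.7 + 14.3 + 4.1 + 14 + 3.6 + 12.6)/6 = 57.3/6 = 9.55.
For a Normal prior and Normal likelihood with known variance, the posterior is Normal; its mode equals its mean, the precision-weighted average.
Prior precision 1/σ₀² = 1/9; data precision n/σ² = 6/16 = 0.375.
μ̂ = ((1/9)·9 + 0.375·9.55) / (1/9 + 0.375) = 4.58125/(35/72) = 6597/700 ≈ 9.4243.

μ̂_MAP = 9.4243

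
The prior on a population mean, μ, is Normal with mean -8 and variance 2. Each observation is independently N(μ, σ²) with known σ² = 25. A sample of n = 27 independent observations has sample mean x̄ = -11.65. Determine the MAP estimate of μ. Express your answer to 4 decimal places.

n = 27, x̄ = -11.65.
For a Normal prior and Normal likelihood with known variance, the posterior is Normal; its mode equals its mean, the precision-weighted average.
Prior precision 1/σ₀² = 1/2 = 0.5; data precision n/σ² = 27/25 = 1.08.
μ̂ = (0.5·(-8) + 1.08·(-11.65)) / (0.5 + 1.08) = (-16.582)/1.58 = -8291/790 ≈ -10.4949.

μ̂_MAP = -10.4949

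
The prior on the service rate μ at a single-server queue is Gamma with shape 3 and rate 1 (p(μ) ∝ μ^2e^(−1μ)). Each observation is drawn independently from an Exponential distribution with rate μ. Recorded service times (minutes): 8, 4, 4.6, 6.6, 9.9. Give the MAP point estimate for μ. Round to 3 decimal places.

μ̂_MAP = 0.205

The Exponential(rate=μ) likelihood is ∝ μ^n e^(−μΣtᵢ). Here n = 5 and Σtᵢ = 8 + 4 + 4.6 + 6.6 + 9.9 = 33.1.
Posterior ∝ μ^2e^(−1μ) · μ^5e^(−33.1μ) = μ^7e^(−34.1μ), i.e. Gamma(8, 34.1).
Mode = (a−1)/b = 7/34.1 ≈ 0.205.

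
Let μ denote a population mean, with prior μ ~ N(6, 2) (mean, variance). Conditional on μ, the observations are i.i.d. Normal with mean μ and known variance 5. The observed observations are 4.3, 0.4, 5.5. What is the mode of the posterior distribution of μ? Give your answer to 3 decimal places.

n = 3; x̄ = (4.3 + 0.4 + 5.5)/3 = 10.2/3 = 3.4.
For a Normal prior and Normal likelihood with known variance, the posterior is Normal; its mode equals its mean, the precision-weighted average.
Prior precision 1/σ₀² = 1/2 = 0.5; data precision n/σ² = 3/5 = 0.6.
μ̂ = (0.5·6 + 0.6·3.4) / (0.5 + 0.6) = 5.04/1.1 = 252/55 ≈ 4.582.

μ̂_MAP = 4.582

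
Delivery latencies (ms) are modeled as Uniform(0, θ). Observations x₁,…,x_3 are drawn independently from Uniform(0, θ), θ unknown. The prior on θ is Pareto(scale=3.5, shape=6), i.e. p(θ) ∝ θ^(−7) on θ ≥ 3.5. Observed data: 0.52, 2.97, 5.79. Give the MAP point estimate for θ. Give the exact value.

θ̂_MAP = 5.79

The Uniform(0, θ) likelihood is θ^(−n) for θ ≥ max(xᵢ), zero otherwise. Here max(xᵢ) = 5.79.
Posterior ∝ θ^(−7) · θ^(−3) = θ^(−10) on θ ≥ max(3.5, 5.79) = 5.79.
This density is strictly decreasing in θ, so the posterior mode lies at the lower boundary of the support.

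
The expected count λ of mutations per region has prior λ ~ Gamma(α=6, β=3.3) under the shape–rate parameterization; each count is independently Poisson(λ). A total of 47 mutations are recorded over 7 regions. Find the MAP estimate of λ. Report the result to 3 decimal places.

λ̂_MAP = 5.049

Σxᵢ = 47, n = 7.
Posterior ∝ λ^5e^(−3.3λ) · λ^47e^(−7λ) = λ^52e^(−10.3λ), i.e. Gamma(shape=53, rate=10.3).
The mode of a Gamma(a, b) with a ≥ 1 (shape–rate) is (a−1)/b = 52/10.3 ≈ 5.049.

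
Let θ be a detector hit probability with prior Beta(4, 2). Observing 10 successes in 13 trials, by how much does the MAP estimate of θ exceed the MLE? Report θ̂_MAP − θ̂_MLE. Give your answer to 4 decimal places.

Posterior is Beta(14, 5); MAP = (14−1)/(19−2) = 13/17 ≈ 0.76471.
MLE ignores the prior: θ̂_MLE = k/n = 10/13 ≈ 0.76923.
Difference = 13/17 − 10/13 = -1/221 ≈ -0.0045.

MAP − MLE = -0.0045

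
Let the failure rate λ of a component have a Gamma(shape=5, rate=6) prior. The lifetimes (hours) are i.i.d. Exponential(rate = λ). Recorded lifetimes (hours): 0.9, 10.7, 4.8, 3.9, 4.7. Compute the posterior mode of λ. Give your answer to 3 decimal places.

λ̂_MAP = 0.290

The Exponential(rate=λ) likelihood is ∝ λ^n e^(−λΣtᵢ). Here n = 5 and Σtᵢ = 0.9 + 10.7 + 4.8 + 3.9 + 4.7 = 25.
Posterior ∝ λ^4e^(−6λ) · λ^5e^(−25λ) = λ^9e^(−31λ), i.e. Gamma(10, 31).
Mode = (a−1)/b = 9/31 ≈ 0.290.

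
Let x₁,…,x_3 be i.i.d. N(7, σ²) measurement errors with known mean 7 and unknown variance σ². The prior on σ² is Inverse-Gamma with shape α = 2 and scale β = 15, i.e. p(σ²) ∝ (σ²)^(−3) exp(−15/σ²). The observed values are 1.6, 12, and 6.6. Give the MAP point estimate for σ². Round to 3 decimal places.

Sum of squared deviations about the known mean: SS = (1.6−7)² + (12−7)² + (6.6−7)² = 54.32.
The Normal likelihood contributes (σ²)^(−n/2) exp(−SS/(2σ²)), so the posterior is Inverse-Gamma(α + n/2, β + SS/2) = Inverse-Gamma(3.5, 42.16).
The mode of Inverse-Gamma(a, b) is b/(a+1) = 42.16/4.5 ≈ 9.369.

σ̂²_MAP = 9.369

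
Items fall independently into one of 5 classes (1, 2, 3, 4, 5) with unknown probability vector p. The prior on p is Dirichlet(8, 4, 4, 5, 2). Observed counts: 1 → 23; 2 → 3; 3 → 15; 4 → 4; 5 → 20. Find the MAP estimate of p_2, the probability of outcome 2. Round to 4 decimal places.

The posterior is Dirichlet(αᵢ + nᵢ) = Dirichlet(31, 7, 19, 9, 22).
For a Dirichlet(a₁,…,a_K) with all aᵢ > 1, the mode has j-th component (aⱼ − 1)/(Σaᵢ − K).
Here Σaᵢ = 88 and K = 5, so p_2 = (7 − 1)/(88 − 5) = 6/83 ≈ 0.0723.

MAP estimate: 0.0723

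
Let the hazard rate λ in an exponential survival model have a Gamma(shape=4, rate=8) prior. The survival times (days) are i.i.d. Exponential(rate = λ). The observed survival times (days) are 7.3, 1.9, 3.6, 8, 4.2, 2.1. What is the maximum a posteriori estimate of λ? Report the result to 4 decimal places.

The Exponential(rate=λ) likelihood is ∝ λ^n e^(−λΣtᵢ). Here n = 6 and Σtᵢ = 7.3 + 1.9 + 3.6 + 8 + 4.2 + 2.1 = 27.1.
Posterior ∝ λ^3e^(−8λ) · λ^6e^(−27.1λ) = λ^9e^(−35.1λ), i.e. Gamma(10, 35.1).
Mode = (a−1)/b = 9/35.1 ≈ 0.2564.

λ̂_MAP = 0.2564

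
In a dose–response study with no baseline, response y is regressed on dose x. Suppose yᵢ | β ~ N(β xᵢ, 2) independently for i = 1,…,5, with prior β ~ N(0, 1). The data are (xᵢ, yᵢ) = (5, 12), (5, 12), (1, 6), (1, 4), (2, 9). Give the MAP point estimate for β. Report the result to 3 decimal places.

β̂_MAP = 2.552

log p(β | y) = −Σ(yᵢ − βxᵢ)²/(2·2) − β²/(2·1) + const.
Setting the derivative to zero: Σxᵢ(yᵢ − βxᵢ)/2 − β/1 = 0, so β = Σxᵢyᵢ / (Σxᵢ² + σ²/τ²).
Σxᵢyᵢ = 5·12 + 5·12 + 1·6 + 1·4 + 2·9 = 148; Σxᵢ² = 56; σ²/τ² = 2.
β̂_MAP = 148 / (56 + 2) = 148/58 ≈ 2.552.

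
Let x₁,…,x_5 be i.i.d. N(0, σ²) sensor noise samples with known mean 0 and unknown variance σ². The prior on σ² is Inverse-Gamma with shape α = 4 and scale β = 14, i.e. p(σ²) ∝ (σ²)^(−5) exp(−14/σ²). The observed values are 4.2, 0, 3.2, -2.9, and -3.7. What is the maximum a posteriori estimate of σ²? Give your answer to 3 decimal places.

Sum of squared deviations about the known mean: SS = (4.2−0)² + (0−0)² + (3.2−0)² + (-2.9−0)² + (-3.7−0)² = 49.98.
The Normal likelihood contributes (σ²)^(−n/2) exp(−SS/(2σ²)), so the posterior is Inverse-Gamma(α + n/2, β + SS/2) = Inverse-Gamma(6.5, 38.99).
The mode of Inverse-Gamma(a, b) is b/(a+1) = 38.99/7.5 ≈ 5.199.

σ̂²_MAP = 5.199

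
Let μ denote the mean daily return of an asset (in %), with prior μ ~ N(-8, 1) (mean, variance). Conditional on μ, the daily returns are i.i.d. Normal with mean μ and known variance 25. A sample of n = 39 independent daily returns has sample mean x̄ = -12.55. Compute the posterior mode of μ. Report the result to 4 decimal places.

n = 39, x̄ = -12.55.
For a Normal prior and Normal likelihood with known variance, the posterior is Normal; its mode equals its mean, the precision-weighted average.
Prior precision 1/σ₀² = 1/1 = 1; data precision n/σ² = 39/25 = 1.56.
μ̂ = (1·(-8) + 1.56·(-12.55)) / (1 + 1.56) = (-27.578)/2.56 = -10.77265625 ≈ -10.7727.

μ̂_MAP = -10.7727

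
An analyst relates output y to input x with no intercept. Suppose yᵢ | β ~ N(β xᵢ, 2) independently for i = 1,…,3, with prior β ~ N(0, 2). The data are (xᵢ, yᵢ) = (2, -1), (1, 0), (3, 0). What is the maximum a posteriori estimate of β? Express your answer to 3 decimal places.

log p(β | y) = −Σ(yᵢ − βxᵢ)²/(2·2) − β²/(2·2) + const.
Setting the derivative to zero: Σxᵢ(yᵢ − βxᵢ)/2 − β/2 = 0, so β = Σxᵢyᵢ / (Σxᵢ² + σ²/τ²).
Σxᵢyᵢ = 2·(-1) + 1·0 + 3·0 = -2; Σxᵢ² = 14; σ²/τ² = 1.
β̂_MAP = -2 / (14 + 1) = (-2)/15 ≈ -0.133.

β̂_MAP = -0.133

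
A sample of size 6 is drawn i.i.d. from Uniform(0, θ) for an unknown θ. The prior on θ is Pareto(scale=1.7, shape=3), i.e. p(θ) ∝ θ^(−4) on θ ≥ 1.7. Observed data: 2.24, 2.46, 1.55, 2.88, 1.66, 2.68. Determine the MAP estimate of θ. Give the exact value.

The Uniform(0, θ) likelihood is θ^(−n) for θ ≥ max(xᵢ), zero otherwise. Here max(xᵢ) = 2.88.
Posterior ∝ θ^(−4) · θ^(−6) = θ^(−10) on θ ≥ max(1.7, 2.88) = 2.88.
This density is strictly decreasing in θ, so the posterior mode lies at the lower boundary of the support.

θ̂_MAP = 2.88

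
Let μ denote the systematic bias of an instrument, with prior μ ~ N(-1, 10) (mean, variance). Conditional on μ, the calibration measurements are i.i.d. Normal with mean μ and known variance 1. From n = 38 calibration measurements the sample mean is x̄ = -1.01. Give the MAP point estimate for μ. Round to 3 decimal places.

μ̂_MAP = -1.010

n = 38, x̄ = -1.01.
For a Normal prior and Normal likelihood with known variance, the posterior is Normal; its mode equals its mean, the precision-weighted average.
Prior precision 1/σ₀² = 1/10 = 0.1; data precision n/σ² = 38/1 = 38.
μ̂ = (0.1·(-1) + 38·(-1.01)) / (0.1 + 38) = (-38.48)/38.1 = -1924/1905 ≈ -1.010.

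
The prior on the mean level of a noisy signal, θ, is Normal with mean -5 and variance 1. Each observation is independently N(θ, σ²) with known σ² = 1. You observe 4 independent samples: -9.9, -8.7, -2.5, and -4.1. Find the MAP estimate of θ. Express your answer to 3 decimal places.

θ̂_MAP = -6.040

n = 4; x̄ = ((-9.9) + (-8.7) + (-2.5) + (-4.1))/4 = -25.2/4 = -6.3.
For a Normal prior and Normal likelihood with known variance, the posterior is Normal; its mode equals its mean, the precision-weighted average.
Prior precision 1/σ₀² = 1/1 = 1; data precision n/σ² = 4/1 = 4.
θ̂ = (1·(-5) + 4·(-6.3)) / (1 + 4) = (-30.2)/5 = -6.040.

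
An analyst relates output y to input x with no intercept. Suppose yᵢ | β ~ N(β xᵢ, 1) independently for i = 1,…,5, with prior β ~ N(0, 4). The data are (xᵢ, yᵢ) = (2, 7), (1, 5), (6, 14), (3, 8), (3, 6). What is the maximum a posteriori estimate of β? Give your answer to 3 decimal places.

β̂_MAP = 2.447

log p(β | y) = −Σ(yᵢ − βxᵢ)²/(2·1) − β²/(2·4) + const.
Setting the derivative to zero: Σxᵢ(yᵢ − βxᵢ)/1 − β/4 = 0, so β = Σxᵢyᵢ / (Σxᵢ² + σ²/τ²).
Σxᵢyᵢ = 2·7 + 1·5 + 6·14 + 3·8 + 3·6 = 145; Σxᵢ² = 59; σ²/τ² = 0.25.
β̂_MAP = 145 / (59 + 0.25) = 145/59.25 ≈ 2.447.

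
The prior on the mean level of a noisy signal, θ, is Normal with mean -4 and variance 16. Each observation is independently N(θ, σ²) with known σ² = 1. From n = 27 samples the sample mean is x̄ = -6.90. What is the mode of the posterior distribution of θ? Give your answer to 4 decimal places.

θ̂_MAP = -6.8933

n = 27, x̄ = -6.90.
For a Normal prior and Normal likelihood with known variance, the posterior is Normal; its mode equals its mean, the precision-weighted average.
Prior precision 1/σ₀² = 1/16 = 0.0625; data precision n/σ² = 27/1 = 27.
θ̂ = (0.0625·(-4) + 27·(-6.9)) / (0.0625 + 27) = (-186.55)/27.0625 = -14924/2165 ≈ -6.8933.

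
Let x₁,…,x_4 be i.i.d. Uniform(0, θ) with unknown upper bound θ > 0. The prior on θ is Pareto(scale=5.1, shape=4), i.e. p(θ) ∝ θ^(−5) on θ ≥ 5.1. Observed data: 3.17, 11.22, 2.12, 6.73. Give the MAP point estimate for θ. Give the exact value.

θ̂_MAP = 11.22

The Uniform(0, θ) likelihood is θ^(−n) for θ ≥ max(xᵢ), zero otherwise. Here max(xᵢ) = 11.22.
Posterior ∝ θ^(−5) · θ^(−4) = θ^(−9) on θ ≥ max(5.1, 11.22) = 11.22.
This density is strictly decreasing in θ, so the posterior mode lies at the lower boundary of the support.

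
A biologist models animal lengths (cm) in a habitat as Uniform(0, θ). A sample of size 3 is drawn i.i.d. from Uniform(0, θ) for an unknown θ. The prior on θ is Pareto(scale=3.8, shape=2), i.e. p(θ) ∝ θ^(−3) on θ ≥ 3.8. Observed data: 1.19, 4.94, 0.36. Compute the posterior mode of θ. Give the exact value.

The Uniform(0, θ) likelihood is θ^(−n) for θ ≥ max(xᵢ), zero otherwise. Here max(xᵢ) = 4.94.
Posterior ∝ θ^(−3) · θ^(−3) = θ^(−6) on θ ≥ max(3.8, 4.94) = 4.94.
This density is strictly decreasing in θ, so the posterior mode lies at the lower boundary of the support.

θ̂_MAP = 4.94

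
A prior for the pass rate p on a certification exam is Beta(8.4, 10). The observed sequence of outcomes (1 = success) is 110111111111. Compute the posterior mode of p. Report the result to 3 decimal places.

p̂_MAP = 0.648

Prior: Beta(8.4, 10).
Data: 11 successes in 12 trials (from the sequence). The binomial likelihood contributes p^11(1−p)^1, so the posterior is Beta(8.4+11, 10+1) = Beta(19.4, 11).
For Beta(a, b) with a, b > 1 the mode is (a−1)/(a+b−2) = 18.4/28.4 ≈ 0.648.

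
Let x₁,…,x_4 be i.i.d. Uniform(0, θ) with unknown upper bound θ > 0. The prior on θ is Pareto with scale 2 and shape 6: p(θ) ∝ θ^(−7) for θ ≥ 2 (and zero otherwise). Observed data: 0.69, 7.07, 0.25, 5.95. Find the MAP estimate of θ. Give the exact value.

The Uniform(0, θ) likelihood is θ^(−n) for θ ≥ max(xᵢ), zero otherwise. Here max(xᵢ) = 7.07.
Posterior ∝ θ^(−7) · θ^(−4) = θ^(−11) on θ ≥ max(2, 7.07) = 7.07.
This density is strictly decreasing in θ, so the posterior mode lies at the lower boundary of the support.

θ̂_MAP = 7.07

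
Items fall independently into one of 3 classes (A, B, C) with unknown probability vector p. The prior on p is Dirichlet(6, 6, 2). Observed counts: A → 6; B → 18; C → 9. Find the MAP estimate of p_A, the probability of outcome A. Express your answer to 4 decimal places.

MAP estimate of p_A = 0.2500

The posterior is Dirichlet(αᵢ + nᵢ) = Dirichlet(12, 24, 11).
For a Dirichlet(a₁,…,a_K) with all aᵢ > 1, the mode has j-th component (aⱼ − 1)/(Σaᵢ − K).
Here Σaᵢ = 47 and K = 3, so p_A = (12 − 1)/(47 − 3) = 11/44 ≈ 0.2500.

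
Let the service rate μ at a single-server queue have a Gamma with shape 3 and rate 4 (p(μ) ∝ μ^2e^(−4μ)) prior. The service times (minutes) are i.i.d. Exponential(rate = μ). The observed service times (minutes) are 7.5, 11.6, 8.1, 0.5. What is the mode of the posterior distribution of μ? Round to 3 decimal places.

The Exponential(rate=μ) likelihood is ∝ μ^n e^(−μΣtᵢ). Here n = 4 and Σtᵢ = 7.5 + 11.6 + 8.1 + 0.5 = 27.7.
Posterior ∝ μ^2e^(−4μ) · μ^4e^(−27.7μ) = μ^6e^(−31.7μ), i.e. Gamma(7, 31.7).
Mode = (a−1)/b = 6/31.7 ≈ 0.189.

μ̂_MAP = 0.189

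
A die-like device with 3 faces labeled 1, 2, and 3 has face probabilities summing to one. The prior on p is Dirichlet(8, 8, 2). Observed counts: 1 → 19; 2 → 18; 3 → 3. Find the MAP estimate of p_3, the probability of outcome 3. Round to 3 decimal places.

The posterior is Dirichlet(αᵢ + nᵢ) = Dirichlet(27, 26, 5).
For a Dirichlet(a₁,…,a_K) with all aᵢ > 1, the mode has j-th component (aⱼ − 1)/(Σaᵢ − K).
Here Σaᵢ = 58 and K = 3, so p_3 = (5 − 1)/(58 − 3) = 4/55 ≈ 0.073.

MAP estimate: 0.073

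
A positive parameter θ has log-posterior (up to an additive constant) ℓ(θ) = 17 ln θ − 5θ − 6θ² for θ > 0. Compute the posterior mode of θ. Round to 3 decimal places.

θ̂_MAP = 1.000

ℓ'(θ) = 17/θ − 5 − 12θ. Setting this to zero and multiplying by θ: 12θ² + 5θ − 17 = 0.
θ = (−5 + √(5² + 4·12·17)) / (2·12) = (−5 + √841) / 24 = (−5 + 29)/24 = 1.
ℓ''(θ) = −17/θ² − 12 < 0, confirming a maximum.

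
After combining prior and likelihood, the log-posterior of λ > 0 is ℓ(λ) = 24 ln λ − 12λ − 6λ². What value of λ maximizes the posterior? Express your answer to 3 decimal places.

ℓ'(λ) = 24/λ − 12 − 12λ. Setting this to zero and multiplying by λ: 12λ² + 12λ − 24 = 0.
λ = (−12 + √(12² + 4·12·24)) / (2·12) = (−12 + √1296) / 24 = (−12 + 36)/24 = 1.
ℓ''(λ) = −24/λ² − 12 < 0, confirming a maximum.

λ̂_MAP = 1.000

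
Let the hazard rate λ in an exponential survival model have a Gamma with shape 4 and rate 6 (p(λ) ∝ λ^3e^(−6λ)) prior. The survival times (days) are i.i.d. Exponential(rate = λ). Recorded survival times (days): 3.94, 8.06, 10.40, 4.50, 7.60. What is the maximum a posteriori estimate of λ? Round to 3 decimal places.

λ̂_MAP = 0.198

The Exponential(rate=λ) likelihood is ∝ λ^n e^(−λΣtᵢ). Here n = 5 and Σtᵢ = 3.94 + 8.06 + 10.40 + 4.50 + 7.60 = 34.50.
Posterior ∝ λ^3e^(−6λ) · λ^5e^(−34.50λ) = λ^8e^(−40.50λ), i.e. Gamma(9, 40.50).
Mode = (a−1)/b = 8/40.50 ≈ 0.198.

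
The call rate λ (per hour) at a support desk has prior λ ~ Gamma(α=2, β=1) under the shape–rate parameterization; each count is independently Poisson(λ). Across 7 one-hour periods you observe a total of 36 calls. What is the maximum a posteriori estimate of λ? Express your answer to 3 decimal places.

λ̂_MAP = 4.625

Σxᵢ = 36, n = 7.
Posterior ∝ λe^(−1λ) · λ^36e^(−7λ) = λ^37e^(−8λ), i.e. Gamma(shape=38, rate=8).
The mode of a Gamma(a, b) with a ≥ 1 (shape–rate) is (a−1)/b = 37/8 ≈ 4.625.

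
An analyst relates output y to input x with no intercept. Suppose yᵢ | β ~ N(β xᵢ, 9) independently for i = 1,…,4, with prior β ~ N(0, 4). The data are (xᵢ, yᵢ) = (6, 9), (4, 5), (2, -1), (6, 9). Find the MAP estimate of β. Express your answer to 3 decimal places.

log p(β | y) = −Σ(yᵢ − βxᵢ)²/(2·9) − β²/(2·4) + const.
Setting the derivative to zero: Σxᵢ(yᵢ − βxᵢ)/9 − β/4 = 0, so β = Σxᵢyᵢ / (Σxᵢ² + σ²/τ²).
Σxᵢyᵢ = 6·9 + 4·5 + 2·(-1) + 6·9 = 126; Σxᵢ² = 92; σ²/τ² = 2.25.
β̂_MAP = 126 / (92 + 2.25) = 126/94.25 ≈ 1.337.

β̂_MAP = 1.337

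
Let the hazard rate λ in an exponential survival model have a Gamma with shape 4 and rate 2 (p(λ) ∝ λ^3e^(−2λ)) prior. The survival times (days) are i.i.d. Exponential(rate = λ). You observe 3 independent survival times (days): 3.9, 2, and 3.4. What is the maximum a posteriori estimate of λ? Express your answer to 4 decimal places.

λ̂_MAP = 0.5310

The Exponential(rate=λ) likelihood is ∝ λ^n e^(−λΣtᵢ). Here n = 3 and Σtᵢ = 3.9 + 2 + 3.4 = 9.3.
Posterior ∝ λ^3e^(−2λ) · λ^3e^(−9.3λ) = λ^6e^(−11.3λ), i.e. Gamma(7, 11.3).
Mode = (a−1)/b = 6/11.3 ≈ 0.5310.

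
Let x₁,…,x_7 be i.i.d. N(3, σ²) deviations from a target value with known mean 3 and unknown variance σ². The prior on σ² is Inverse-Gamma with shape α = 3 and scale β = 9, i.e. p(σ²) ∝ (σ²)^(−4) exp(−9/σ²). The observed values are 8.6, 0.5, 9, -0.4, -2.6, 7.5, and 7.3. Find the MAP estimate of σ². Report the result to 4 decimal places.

σ̂²_MAP = 11.5513

Sum of squared deviations about the known mean: SS = (8.6−3)² + (0.5−3)² + (9−3)² + (-0.4−3)² + (-2.6−3)² + (7.5−3)² + (7.3−3)² = 155.27.
The Normal likelihood contributes (σ²)^(−n/2) exp(−SS/(2σ²)), so the posterior is Inverse-Gamma(α + n/2, β + SS/2) = Inverse-Gamma(6.5, 86.635).
The mode of Inverse-Gamma(a, b) is b/(a+1) = 86.635/7.5 ≈ 11.5513.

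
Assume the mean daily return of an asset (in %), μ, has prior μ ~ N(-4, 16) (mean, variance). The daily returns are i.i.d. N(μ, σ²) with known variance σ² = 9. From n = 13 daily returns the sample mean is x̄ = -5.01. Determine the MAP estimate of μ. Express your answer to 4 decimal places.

n = 13, x̄ = -5.01.
For a Normal prior and Normal likelihood with known variance, the posterior is Normal; its mode equals its mean, the precision-weighted average.
Prior precision 1/σ₀² = 1/16 = 0.0625; data precision n/σ² = 13/9.
μ̂ = (0.0625·(-4) + (13/9)·(-5.01)) / (0.0625 + 13/9) = (-1123/150)/(217/144) = -26952/5425 ≈ -4.9681.

μ̂_MAP = -4.9681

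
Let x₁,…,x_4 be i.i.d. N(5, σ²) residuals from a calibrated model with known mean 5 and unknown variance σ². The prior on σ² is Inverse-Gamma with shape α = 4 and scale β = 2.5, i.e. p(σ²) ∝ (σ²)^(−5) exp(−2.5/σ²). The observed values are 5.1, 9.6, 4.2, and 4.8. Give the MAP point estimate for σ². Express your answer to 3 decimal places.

Sum of squared deviations about the known mean: SS = (5.1−5)² + (9.6−5)² + (4.2−5)² + (4.8−5)² = 21.85.
The Normal likelihood contributes (σ²)^(−n/2) exp(−SS/(2σ²)), so the posterior is Inverse-Gamma(α + n/2, β + SS/2) = Inverse-Gamma(6, 13.425).
The mode of Inverse-Gamma(a, b) is b/(a+1) = 13.425/7 ≈ 1.918.

σ̂²_MAP = 1.918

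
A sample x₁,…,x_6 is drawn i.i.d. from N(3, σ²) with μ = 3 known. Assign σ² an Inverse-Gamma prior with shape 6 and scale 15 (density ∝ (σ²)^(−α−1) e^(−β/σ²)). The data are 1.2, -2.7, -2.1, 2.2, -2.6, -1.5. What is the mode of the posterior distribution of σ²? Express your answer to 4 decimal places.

Sum of squared deviations about the known mean: SS = (1.2−3)² + (-2.7−3)² + (-2.1−3)² + (2.2−3)² + (-2.6−3)² + (-1.5−3)² = 113.99.
The Normal likelihood contributes (σ²)^(−n/2) exp(−SS/(2σ²)), so the posterior is Inverse-Gamma(α + n/2, β + SS/2) = Inverse-Gamma(9, 71.995).
The mode of Inverse-Gamma(a, b) is b/(a+1) = 71.995/10 ≈ 7.1995.

σ̂²_MAP = 7.1995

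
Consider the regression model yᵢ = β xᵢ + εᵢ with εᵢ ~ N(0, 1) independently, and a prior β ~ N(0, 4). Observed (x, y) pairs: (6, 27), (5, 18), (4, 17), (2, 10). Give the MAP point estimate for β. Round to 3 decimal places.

β̂_MAP = 4.185

log p(β | y) = −Σ(yᵢ − βxᵢ)²/(2·1) − β²/(2·4) + const.
Setting the derivative to zero: Σxᵢ(yᵢ − βxᵢ)/1 − β/4 = 0, so β = Σxᵢyᵢ / (Σxᵢ² + σ²/τ²).
Σxᵢyᵢ = 6·27 + 5·18 + 4·17 + 2·10 = 340; Σxᵢ² = 81; σ²/τ² = 0.25.
β̂_MAP = 340 / (81 + 0.25) = 340/81.25 ≈ 4.185.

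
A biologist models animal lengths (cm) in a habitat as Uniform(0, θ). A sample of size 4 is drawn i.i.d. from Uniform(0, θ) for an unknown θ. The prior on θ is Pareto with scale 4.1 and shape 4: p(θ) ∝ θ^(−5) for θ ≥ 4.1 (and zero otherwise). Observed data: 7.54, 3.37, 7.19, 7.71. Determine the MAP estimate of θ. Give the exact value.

The Uniform(0, θ) likelihood is θ^(−n) for θ ≥ max(xᵢ), zero otherwise. Here max(xᵢ) = 7.71.
Posterior ∝ θ^(−5) · θ^(−4) = θ^(−9) on θ ≥ max(4.1, 7.71) = 7.71.
This density is strictly decreasing in θ, so the posterior mode lies at the lower boundary of the support.

θ̂_MAP = 7.71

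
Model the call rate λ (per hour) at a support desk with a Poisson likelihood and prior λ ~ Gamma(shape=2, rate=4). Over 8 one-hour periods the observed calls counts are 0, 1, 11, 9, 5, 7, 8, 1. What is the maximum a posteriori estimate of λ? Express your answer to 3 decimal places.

Σxᵢ = 0+1+11+9+5+7+8+1 = 42, with n = 8.
Posterior ∝ λe^(−4λ) · λ^42e^(−8λ) = λ^43e^(−12λ), i.e. Gamma(shape=44, rate=12).
The mode of a Gamma(a, b) with a ≥ 1 (shape–rate) is (a−1)/b = 43/12 ≈ 3.583.

λ̂_MAP = 3.583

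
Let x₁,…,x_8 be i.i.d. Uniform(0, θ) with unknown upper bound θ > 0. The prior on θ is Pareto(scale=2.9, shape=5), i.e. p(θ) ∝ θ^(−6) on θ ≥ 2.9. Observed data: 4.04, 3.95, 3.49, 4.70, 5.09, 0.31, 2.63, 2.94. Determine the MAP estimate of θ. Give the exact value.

The Uniform(0, θ) likelihood is θ^(−n) for θ ≥ max(xᵢ), zero otherwise. Here max(xᵢ) = 5.09.
Posterior ∝ θ^(−6) · θ^(−8) = θ^(−14) on θ ≥ max(2.9, 5.09) = 5.09.
This density is strictly decreasing in θ, so the posterior mode lies at the lower boundary of the support.

θ̂_MAP = 5.09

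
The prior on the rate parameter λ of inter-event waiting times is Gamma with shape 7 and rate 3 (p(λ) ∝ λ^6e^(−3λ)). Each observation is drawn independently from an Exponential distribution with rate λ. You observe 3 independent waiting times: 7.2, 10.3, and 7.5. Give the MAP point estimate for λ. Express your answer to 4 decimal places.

The Exponential(rate=λ) likelihood is ∝ λ^n e^(−λΣtᵢ). Here n = 3 and Σtᵢ = 7.2 + 10.3 + 7.5 = 25.
Posterior ∝ λ^6e^(−3λ) · λ^3e^(−25λ) = λ^9e^(−28λ), i.e. Gamma(10, 28).
Mode = (a−1)/b = 9/28 ≈ 0.3214.

λ̂_MAP = 0.3214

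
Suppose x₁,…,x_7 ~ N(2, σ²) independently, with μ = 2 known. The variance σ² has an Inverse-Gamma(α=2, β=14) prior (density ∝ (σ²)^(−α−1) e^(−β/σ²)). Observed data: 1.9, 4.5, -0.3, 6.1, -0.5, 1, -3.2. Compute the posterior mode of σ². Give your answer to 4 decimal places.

Sum of squared deviations about the known mean: SS = (1.9−2)² + (4.5−2)² + (-0.3−2)² + (6.1−2)² + (-0.5−2)² + (1−2)² + (-3.2−2)² = 62.65.
The Normal likelihood contributes (σ²)^(−n/2) exp(−SS/(2σ²)), so the posterior is Inverse-Gamma(α + n/2, β + SS/2) = Inverse-Gamma(5.5, 45.325).
The mode of Inverse-Gamma(a, b) is b/(a+1) = 45.325/6.5 ≈ 6.9731.

σ̂²_MAP = 6.9731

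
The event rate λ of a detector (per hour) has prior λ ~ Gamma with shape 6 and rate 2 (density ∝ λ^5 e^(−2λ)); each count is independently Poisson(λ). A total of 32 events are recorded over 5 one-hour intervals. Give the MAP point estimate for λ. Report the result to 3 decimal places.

Σxᵢ = 32, n = 5.
Posterior ∝ λ^5e^(−2λ) · λ^32e^(−5λ) = λ^37e^(−7λ), i.e. Gamma(shape=38, rate=7).
The mode of a Gamma(a, b) with a ≥ 1 (shape–rate) is (a−1)/b = 37/7 ≈ 5.286.

λ̂_MAP = 5.286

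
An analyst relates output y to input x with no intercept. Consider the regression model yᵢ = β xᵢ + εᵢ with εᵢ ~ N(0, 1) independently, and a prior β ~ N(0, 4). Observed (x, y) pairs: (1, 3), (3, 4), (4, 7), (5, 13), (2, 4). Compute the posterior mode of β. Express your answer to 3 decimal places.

β̂_MAP = 2.100

log p(β | y) = −Σ(yᵢ − βxᵢ)²/(2·1) − β²/(2·4) + const.
Setting the derivative to zero: Σxᵢ(yᵢ − βxᵢ)/1 − β/4 = 0, so β = Σxᵢyᵢ / (Σxᵢ² + σ²/τ²).
Σxᵢyᵢ = 1·3 + 3·4 + 4·7 + 5·13 + 2·4 = 116; Σxᵢ² = 55; σ²/τ² = 0.25.
β̂_MAP = 116 / (55 + 0.25) = 116/55.25 ≈ 2.100.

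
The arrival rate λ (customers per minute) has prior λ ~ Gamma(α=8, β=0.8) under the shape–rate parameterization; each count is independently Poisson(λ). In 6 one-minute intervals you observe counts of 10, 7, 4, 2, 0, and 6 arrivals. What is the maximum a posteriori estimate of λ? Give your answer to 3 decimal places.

λ̂_MAP = 5.294

Σxᵢ = 10+7+4+2+0+6 = 29, with n = 6.
Posterior ∝ λ^7e^(−0.8λ) · λ^29e^(−6λ) = λ^36e^(−6.8λ), i.e. Gamma(shape=37, rate=6.8).
The mode of a Gamma(a, b) with a ≥ 1 (shape–rate) is (a−1)/b = 36/6.8 ≈ 5.294.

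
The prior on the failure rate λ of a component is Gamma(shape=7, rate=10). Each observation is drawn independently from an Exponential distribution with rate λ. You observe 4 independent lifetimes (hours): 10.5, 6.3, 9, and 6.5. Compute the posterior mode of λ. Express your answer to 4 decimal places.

λ̂_MAP = 0.2364

The Exponential(rate=λ) likelihood is ∝ λ^n e^(−λΣtᵢ). Here n = 4 and Σtᵢ = 10.5 + 6.3 + 9 + 6.5 = 32.3.
Posterior ∝ λ^6e^(−10λ) · λ^4e^(−32.3λ) = λ^10e^(−42.3λ), i.e. Gamma(11, 42.3).
Mode = (a−1)/b = 10/42.3 ≈ 0.2364.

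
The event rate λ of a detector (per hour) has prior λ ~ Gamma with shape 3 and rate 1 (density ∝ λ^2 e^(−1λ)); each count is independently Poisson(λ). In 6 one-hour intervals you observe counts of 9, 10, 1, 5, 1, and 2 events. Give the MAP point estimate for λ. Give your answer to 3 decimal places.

Σxᵢ = 9+10+1+5+1+2 = 28, with n = 6.
Posterior ∝ λ^2e^(−1λ) · λ^28e^(−6λ) = λ^30e^(−7λ), i.e. Gamma(shape=31, rate=7).
The mode of a Gamma(a, b) with a ≥ 1 (shape–rate) is (a−1)/b = 30/7 ≈ 4.286.

λ̂_MAP = 4.286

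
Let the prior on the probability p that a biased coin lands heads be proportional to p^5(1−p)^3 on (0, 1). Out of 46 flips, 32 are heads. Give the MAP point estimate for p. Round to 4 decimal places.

p̂_MAP = 0.6852

The prior density ∝ p^5(1−p)^3 is the kernel of Beta(6, 4).
Data: 32 successes in 46 trials. The binomial likelihood contributes p^32(1−p)^14, so the posterior is Beta(6+32, 4+14) = Beta(38, 18).
For Beta(a, b) with a, b > 1 the mode is (a−1)/(a+b−2) = 37/54 ≈ 0.6852.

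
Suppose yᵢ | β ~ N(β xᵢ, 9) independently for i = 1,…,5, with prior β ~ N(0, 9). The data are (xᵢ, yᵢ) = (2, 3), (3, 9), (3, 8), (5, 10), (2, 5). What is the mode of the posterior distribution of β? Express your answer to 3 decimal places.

β̂_MAP = 2.250

log p(β | y) = −Σ(yᵢ − βxᵢ)²/(2·9) − β²/(2·9) + const.
Setting the derivative to zero: Σxᵢ(yᵢ − βxᵢ)/9 − β/9 = 0, so β = Σxᵢyᵢ / (Σxᵢ² + σ²/τ²).
Σxᵢyᵢ = 2·3 + 3·9 + 3·8 + 5·10 + 2·5 = 117; Σxᵢ² = 51; σ²/τ² = 1.
β̂_MAP = 117 / (51 + 1) = 117/52 ≈ 2.250.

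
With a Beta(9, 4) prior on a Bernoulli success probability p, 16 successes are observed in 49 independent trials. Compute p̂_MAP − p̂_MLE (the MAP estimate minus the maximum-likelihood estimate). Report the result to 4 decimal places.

Posterior is Beta(25, 37); MAP = (25−1)/(62−2) = 24/60 ≈ 0.40000.
MLE ignores the prior: p̂_MLE = k/n = 16/49 ≈ 0.32653.
Difference = 24/60 − 16/49 = 18/245 ≈ 0.0735.

MAP − MLE = 0.0735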